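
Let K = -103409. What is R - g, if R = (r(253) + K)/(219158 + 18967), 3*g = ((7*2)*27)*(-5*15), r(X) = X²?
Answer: 90009674/9525 ≈ 9449.8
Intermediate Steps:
g = -9450 (g = (((7*2)*27)*(-5*15))/3 = ((14*27)*(-75))/3 = (378*(-75))/3 = (⅓)*(-28350) = -9450)
R = -1576/9525 (R = (253² - 103409)/(219158 + 18967) = (64009 - 103409)/238125 = -39400*1/238125 = -1576/9525 ≈ -0.16546)
R - g = -1576/9525 - 1*(-9450) = -1576/9525 + 9450 = 90009674/9525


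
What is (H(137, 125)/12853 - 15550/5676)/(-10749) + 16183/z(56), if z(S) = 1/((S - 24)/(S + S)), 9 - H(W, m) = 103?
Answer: 12690362133513005/2744624915802 ≈ 4623.7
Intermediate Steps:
H(W, m) = -94 (H(W, m) = 9 - 1*103 = 9 - 103 = -94)
z(S) = 2*S/(-24 + S) (z(S) = 1/((-24 + S)/((2*S))) = 1/((-24 + S)*(1/(2*S))) = 1/((-24 + S)/(2*S)) = 2*S/(-24 + S))
(H(137, 125)/12853 - 15550/5676)/(-10749) + 16183/z(56) = (-94/12853 - 15550/5676)/(-10749) + 16183/((2*56/(-24 + 56))) = (-94*1/12853 - 15550*1/5676)*(-1/10749) + 16183/((2*56/32)) = (-94/12853 - 7775/2838)*(-1/10749) + 16183/((2*56*(1/32))) = -100198847/36476814*(-1/10749) + 16183/(7/2) = 100198847/392089273686 + 16183*(2/7) = 100198847/392089273686 + 32366/7 = 12690362133513005/2744624915802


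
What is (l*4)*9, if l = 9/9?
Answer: 36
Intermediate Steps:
l = 1 (l = 9*(1/9) = 1)
(l*4)*9 = (1*4)*9 = 4*9 = 36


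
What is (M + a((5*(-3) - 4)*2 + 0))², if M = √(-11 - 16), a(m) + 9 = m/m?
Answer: 37 - 48*I*√3 ≈ 37.0 - 83.138*I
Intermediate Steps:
a(m) = -8 (a(m) = -9 + m/m = -9 + 1 = -8)
M = 3*I*√3 (M = √(-27) = 3*I*√3 ≈ 5.1962*I)
(M + a((5*(-3) - 4)*2 + 0))² = (3*I*√3 - 8)² = (-8 + 3*I*√3)²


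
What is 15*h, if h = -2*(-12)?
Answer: 360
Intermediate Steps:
h = 24
15*h = 15*24 = 360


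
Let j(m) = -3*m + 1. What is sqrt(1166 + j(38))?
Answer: 9*sqrt(13) ≈ 32.450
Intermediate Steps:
j(m) = 1 - 3*m
sqrt(1166 + j(38)) = sqrt(1166 + (1 - 3*38)) = sqrt(1166 + (1 - 114)) = sqrt(1166 - 113) = sqrt(1053) = 9*sqrt(13)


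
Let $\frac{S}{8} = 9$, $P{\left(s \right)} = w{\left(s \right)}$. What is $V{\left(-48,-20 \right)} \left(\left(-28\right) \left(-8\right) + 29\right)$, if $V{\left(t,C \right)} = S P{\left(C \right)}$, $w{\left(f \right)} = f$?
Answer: $-364320$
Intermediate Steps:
$P{\left(s \right)} = s$
$S = 72$ ($S = 8 \cdot 9 = 72$)
$V{\left(t,C \right)} = 72 C$
$V{\left(-48,-20 \right)} \left(\left(-28\right) \left(-8\right) + 29\right) = 72 \left(-20\right) \left(\left(-28\right) \left(-8\right) + 29\right) = - 1440 \left(224 + 29\right) = \left(-1440\right) 253 = -364320$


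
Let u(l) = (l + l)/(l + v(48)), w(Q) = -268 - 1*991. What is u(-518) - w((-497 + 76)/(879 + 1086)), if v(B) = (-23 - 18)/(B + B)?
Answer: 62758627/49769 ≈ 1261.0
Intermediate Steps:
w(Q) = -1259 (w(Q) = -268 - 991 = -1259)
v(B) = -41/(2*B) (v(B) = -41*1/(2*B) = -41/(2*B))
u(l) = 2*l/(-41/96 + l) (u(l) = (l + l)/(l - 41/2/48) = (2*l)/(l - 41/2*1/48) = (2*l)/(l - 41/96) = (2*l)/(-41/96 + l) = 2*l/(-41/96 + l))
u(-518) - w((-497 + 76)/(879 + 1086)) = 192*(-518)/(-41 + 96*(-518)) - 1*(-1259) = 192*(-518)/(-41 - 49728) + 1259 = 192*(-518)/(-49769) + 1259 = 192*(-518)*(-1/49769) + 1259 = 99456/49769 + 1259 = 62758627/49769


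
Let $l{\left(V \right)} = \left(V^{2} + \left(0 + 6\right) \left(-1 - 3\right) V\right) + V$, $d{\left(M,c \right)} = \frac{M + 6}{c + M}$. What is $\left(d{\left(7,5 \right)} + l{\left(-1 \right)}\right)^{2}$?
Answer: $\frac{90601}{144} \approx 629.17$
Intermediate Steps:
$d{\left(M,c \right)} = \frac{6 + M}{M + c}$
$l{\left(V \right)} = V^{2} - 23 V$ ($l{\left(V \right)} = \left(V^{2} + 6 \left(-4\right) V\right) + V = \left(V^{2} - 24 V\right) + V = V^{2} - 23 V$)
$\left(d{\left(7,5 \right)} + l{\left(-1 \right)}\right)^{2} = \left(\frac{6 + 7}{7 + 5} - \left(-23 - 1\right)\right)^{2} = \left(\frac{1}{12} \cdot 13 - -24\right)^{2} = \left(\frac{1}{12} \cdot 13 + 24\right)^{2} = \left(\frac{13}{12} + 24\right)^{2} = \left(\frac{301}{12}\right)^{2} = \frac{90601}{144}$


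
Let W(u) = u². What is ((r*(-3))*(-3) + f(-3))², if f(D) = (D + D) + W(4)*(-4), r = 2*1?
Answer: 2704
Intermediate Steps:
r = 2
f(D) = -64 + 2*D (f(D) = (D + D) + 4²*(-4) = 2*D + 16*(-4) = 2*D - 64 = -64 + 2*D)
((r*(-3))*(-3) + f(-3))² = ((2*(-3))*(-3) + (-64 + 2*(-3)))² = (-6*(-3) + (-64 - 6))² = (18 - 70)² = (-52)² = 2704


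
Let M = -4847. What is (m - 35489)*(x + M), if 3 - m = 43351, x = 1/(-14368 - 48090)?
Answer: 2169694054809/5678 ≈ 3.8212e+8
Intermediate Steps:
x = -1/62458 (x = 1/(-62458) = -1/62458 ≈ -1.6011e-5)
m = -43348 (m = 3 - 1*43351 = 3 - 43351 = -43348)
(m - 35489)*(x + M) = (-43348 - 35489)*(-1/62458 - 4847) = -78837*(-302733927/62458) = 2169694054809/5678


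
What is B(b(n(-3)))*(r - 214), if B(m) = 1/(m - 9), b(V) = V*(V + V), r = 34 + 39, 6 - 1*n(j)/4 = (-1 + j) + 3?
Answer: -141/1559 ≈ -0.090443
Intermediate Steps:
n(j) = 16 - 4*j (n(j) = 24 - 4*((-1 + j) + 3) = 24 - 4*(2 + j) = 24 + (-8 - 4*j) = 16 - 4*j)
r = 73
b(V) = 2*V² (b(V) = V*(2*V) = 2*V²)
B(m) = 1/(-9 + m)
B(b(n(-3)))*(r - 214) = (73 - 214)/(-9 + 2*(16 - 4*(-3))²) = -141/(-9 + 2*(16 + 12)²) = -141/(-9 + 2*28²) = -141/(-9 + 2*784) = -141/(-9 + 1568) = -141/1559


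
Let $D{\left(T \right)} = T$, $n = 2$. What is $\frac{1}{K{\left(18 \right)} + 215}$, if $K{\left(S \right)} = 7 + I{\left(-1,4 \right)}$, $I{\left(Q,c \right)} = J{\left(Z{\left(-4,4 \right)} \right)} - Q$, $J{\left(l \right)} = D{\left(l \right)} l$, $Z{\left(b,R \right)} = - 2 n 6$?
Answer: $\frac{1}{799} \approx 0.0012516$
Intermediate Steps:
$Z{\left(b,R \right)} = -24$ ($Z{\left(b,R \right)} = \left(-2\right) 2 \cdot 6 = \left(-4\right) 6 = -24$)
$J{\left(l \right)} = l^{2}$ ($J{\left(l \right)} = l l = l^{2}$)
$I{\left(Q,c \right)} = 576 - Q$ ($I{\left(Q,c \right)} = \left(-24\right)^{2} - Q = 576 - Q$)
$K{\left(S \right)} = 584$ ($K{\left(S \right)} = 7 + \left(576 - -1\right) = 7 + \left(576 + 1\right) = 7 + 577 = 584$)
$\frac{1}{K{\left(18 \right)} + 215} = \frac{1}{584 + 215} = \frac{1}{799}$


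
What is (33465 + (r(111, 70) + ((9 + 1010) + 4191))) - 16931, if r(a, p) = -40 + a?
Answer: 21815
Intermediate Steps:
(33465 + (r(111, 70) + ((9 + 1010) + 4191))) - 16931 = (33465 + ((-40 + 111) + ((9 + 1010) + 4191))) - 16931 = (33465 + (71 + (1019 + 4191))) - 16931 = (33465 + (71 + 5210)) - 16931 = (33465 + 5281) - 16931 = 38746 - 16931 = 21815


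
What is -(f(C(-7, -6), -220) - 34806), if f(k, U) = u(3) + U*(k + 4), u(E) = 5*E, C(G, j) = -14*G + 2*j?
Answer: 54591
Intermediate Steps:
f(k, U) = 15 + U*(4 + k) (f(k, U) = 5*3 + U*(k + 4) = 15 + U*(4 + k))
-(f(C(-7, -6), -220) - 34806) = -((15 + 4*(-220) - 220*(-14*(-7) + 2*(-6))) - 34806) = -((15 - 880 - 220*(98 - 12)) - 34806) = -((15 - 880 - 220*86) - 34806) = -((15 - 880 - 18920) - 34806) = -(-19785 - 34806) = -1*(-54591) = 54591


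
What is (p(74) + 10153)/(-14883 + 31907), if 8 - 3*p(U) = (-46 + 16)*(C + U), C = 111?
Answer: 36017/51072 ≈ 0.70522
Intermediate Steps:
p(U) = 3338/3 + 10*U (p(U) = 8/3 - (-46 + 16)*(111 + U)/3 = 8/3 - (-10)*(111 + U) = 8/3 - (-3330 - 30*U)/3 = 8/3 + (1110 + 10*U) = 3338/3 + 10*U)
(p(74) + 10153)/(-14883 + 31907) = ((3338/3 + 10*74) + 10153)/(-14883 + 31907) = ((3338/3 + 740) + 10153)/17024 = (5558/3 + 10153)*(1/17024) = (36017/3)*(1/17024) = 36017/51072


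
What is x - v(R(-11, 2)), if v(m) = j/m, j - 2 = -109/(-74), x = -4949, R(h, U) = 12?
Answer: -4394969/888 ≈ -4949.3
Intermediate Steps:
j = 257/74 (j = 2 - 109/(-74) = 2 - 109*(-1/74) = 2 + 109/74 = 257/74 ≈ 3.4730)
v(m) = 257/(74*m)
x - v(R(-11, 2)) = -4949 - 257/(74*12) = -4949 - 1*257/888 = -4949 - 257/888 = -4394969/888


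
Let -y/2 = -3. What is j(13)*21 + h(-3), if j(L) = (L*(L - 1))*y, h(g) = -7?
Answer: 19649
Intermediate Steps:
y = 6 (y = -2*(-3) = 6)
j(L) = 6*L*(-1 + L) (j(L) = (L*(L - 1))*6 = (L*(-1 + L))*6 = 6*L*(-1 + L))
j(13)*21 + h(-3) = (6*13*(-1 + 13))*21 - 7 = (6*13*12)*21 - 7 = 936*21 - 7 = 19656 - 7 = 19649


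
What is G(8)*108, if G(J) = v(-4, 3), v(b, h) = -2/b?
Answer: 54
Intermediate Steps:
G(J) = 1/2 (G(J) = -2/(-4) = -2*(-1/4) = 1/2)
G(8)*108 = (1/2)*108 = 54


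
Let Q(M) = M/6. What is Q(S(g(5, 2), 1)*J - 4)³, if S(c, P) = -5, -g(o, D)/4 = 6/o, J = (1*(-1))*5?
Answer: 343/8 ≈ 42.875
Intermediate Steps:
J = -5 (J = -1*5 = -5)
g(o, D) = -24/o
Q(M) = M/6 (Q(M) = M*(⅙) = M/6)
Q(S(g(5, 2), 1)*J - 4)³ = ((-5*(-5) - 4)/6)³ = ((25 - 4)/6)³ = ((⅙)*21)³ = (7/2)³ = 343/8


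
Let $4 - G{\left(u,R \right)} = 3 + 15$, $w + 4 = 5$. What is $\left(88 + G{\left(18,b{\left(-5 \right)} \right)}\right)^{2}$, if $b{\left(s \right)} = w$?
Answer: $5476$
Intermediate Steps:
$w = 1$ ($w = -4 + 5 = 1$)
$b{\left(s \right)} = 1$
$G{\left(u,R \right)} = -14$ ($G{\left(u,R \right)} = 4 - \left(3 + 15\right) = 4 - 18 = -14$)
$\left(88 + G{\left(18,b{\left(-5 \right)} \right)}\right)^{2} = \left(88 - 14\right)^{2} = 74^{2} = 5476$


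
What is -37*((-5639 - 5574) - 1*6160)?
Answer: 642801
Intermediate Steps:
-37*((-5639 - 5574) - 1*6160) = -37*(-11213 - 6160) = -37*(-17373) = 642801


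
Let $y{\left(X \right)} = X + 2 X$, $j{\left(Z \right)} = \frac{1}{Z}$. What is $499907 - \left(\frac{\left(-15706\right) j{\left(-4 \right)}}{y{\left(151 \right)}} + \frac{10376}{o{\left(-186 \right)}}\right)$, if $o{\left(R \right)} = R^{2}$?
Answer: $\frac{1305732660599}{2611998} \approx 4.999 \cdot 10^{5}$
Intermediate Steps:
$y{\left(X \right)} = 3 X$
$499907 - \left(\frac{\left(-15706\right) j{\left(-4 \right)}}{y{\left(151 \right)}} + \frac{10376}{o{\left(-186 \right)}}\right) = 499907 - \left(\frac{\left(-15706\right) \frac{1}{-4}}{3 \cdot 151} + \frac{10376}{\left(-186\right)^{2}}\right) = 499907 - \left(\frac{\left(-15706\right) \left(- \frac{1}{4}\right)}{453} + \frac{10376}{34596}\right) = 499907 - \left(\frac{7853}{2} \cdot \frac{1}{453} + 10376 \cdot \frac{1}{34596}\right) = 499907 - \left(\frac{7853}{906} + \frac{2594}{8649}\right) = 499907 - \frac{23423587}{2611998} = \frac{1305732660599}{2611998}$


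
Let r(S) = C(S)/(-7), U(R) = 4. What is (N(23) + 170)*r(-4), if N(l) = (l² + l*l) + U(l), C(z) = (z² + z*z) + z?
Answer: -4928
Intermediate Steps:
C(z) = z + 2*z² (C(z) = (z² + z²) + z = 2*z² + z = z + 2*z²)
N(l) = 4 + 2*l² (N(l) = (l² + l*l) + 4 = (l² + l²) + 4 = 2*l² + 4 = 4 + 2*l²)
r(S) = -S*(1 + 2*S)/7 (r(S) = (S*(1 + 2*S))/(-7) = (S*(1 + 2*S))*(-⅐) = -S*(1 + 2*S)/7)
(N(23) + 170)*r(-4) = ((4 + 2*23²) + 170)*(-⅐*(-4)*(1 + 2*(-4))) = ((4 + 2*529) + 170)*(-⅐*(-4)*(1 - 8)) = ((4 + 1058) + 170)*(-⅐*(-4)*(-7)) = (1062 + 170)*(-4) = 1232*(-4) = -4928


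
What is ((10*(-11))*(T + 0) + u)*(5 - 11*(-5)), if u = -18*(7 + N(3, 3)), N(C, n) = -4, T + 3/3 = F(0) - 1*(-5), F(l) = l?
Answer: -29640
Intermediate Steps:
T = 4 (T = -1 + (0 - 1*(-5)) = -1 + (0 + 5) = -1 + 5 = 4)
u = -54 (u = -18*(7 - 4) = -18*3 = -54)
((10*(-11))*(T + 0) + u)*(5 - 11*(-5)) = ((10*(-11))*(4 + 0) - 54)*(5 - 11*(-5)) = (-110*4 - 54)*(5 + 55) = (-440 - 54)*60 = -494*60 = -29640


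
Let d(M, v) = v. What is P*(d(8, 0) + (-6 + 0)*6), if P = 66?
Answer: -2376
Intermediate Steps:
P*(d(8, 0) + (-6 + 0)*6) = 66*(0 + (-6 + 0)*6) = 66*(0 - 6*6) = 66*(0 - 36) = 66*(-36) = -2376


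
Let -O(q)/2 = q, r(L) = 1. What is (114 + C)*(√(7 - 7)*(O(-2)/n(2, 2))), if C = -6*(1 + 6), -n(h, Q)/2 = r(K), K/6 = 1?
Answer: 0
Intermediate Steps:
K = 6 (K = 6*1 = 6)
O(q) = -2*q
n(h, Q) = -2 (n(h, Q) = -2*1 = -2)
C = -42 (C = -6*7 = -42)
(114 + C)*(√(7 - 7)*(O(-2)/n(2, 2))) = (114 - 42)*(√(7 - 7)*(-2*(-2)/(-2))) = 72*(√0*(4*(-½))) = 72*(0*(-2)) = 72*0 = 0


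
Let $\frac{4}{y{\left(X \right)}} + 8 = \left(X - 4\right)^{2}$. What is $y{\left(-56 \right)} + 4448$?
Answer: $\frac{3994305}{898} \approx 4448.0$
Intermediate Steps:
$y{\left(X \right)} = \frac{4}{-8 + \left(-4 + X\right)^{2}}$ ($y{\left(X \right)} = \frac{4}{-8 + \left(X - 4\right)^{2}} = \frac{4}{-8 + \left(-4 + X\right)^{2}}$)
$y{\left(-56 \right)} + 4448 = \frac{4}{-8 + \left(-4 - 56\right)^{2}} + 4448 = \frac{4}{-8 + \left(-60\right)^{2}} + 4448 = \frac{4}{-8 + 3600} + 4448 = \frac{4}{3592} + 4448 = 4 \cdot \frac{1}{3592} + 4448 = \frac{1}{898} + 4448 = \frac{3994305}{898}$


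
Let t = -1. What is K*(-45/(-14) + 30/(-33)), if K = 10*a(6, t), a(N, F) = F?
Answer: -1775/77 ≈ -23.052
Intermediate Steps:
K = -10 (K = 10*(-1) = -10)
K*(-45/(-14) + 30/(-33)) = -10*(-45/(-14) + 30/(-33)) = -10*(-45*(-1/14) + 30*(-1/33)) = -10*(45/14 - 10/11) = -10*355/154 = -1775/77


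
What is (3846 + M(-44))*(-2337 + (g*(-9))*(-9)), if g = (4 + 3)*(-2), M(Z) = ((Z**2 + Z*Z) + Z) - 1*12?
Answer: -26594802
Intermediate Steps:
M(Z) = -12 + Z + 2*Z**2 (M(Z) = ((Z**2 + Z**2) + Z) - 12 = (2*Z**2 + Z) - 12 = (Z + 2*Z**2) - 12 = -12 + Z + 2*Z**2)
g = -14 (g = 7*(-2) = -14)
(3846 + M(-44))*(-2337 + (g*(-9))*(-9)) = (3846 + (-12 - 44 + 2*(-44)**2))*(-2337 - 14*(-9)*(-9)) = (3846 + (-12 - 44 + 2*1936))*(-2337 + 126*(-9)) = (3846 + (-12 - 44 + 3872))*(-2337 - 1134) = (3846 + 3816)*(-3471) = 7662*(-3471) = -26594802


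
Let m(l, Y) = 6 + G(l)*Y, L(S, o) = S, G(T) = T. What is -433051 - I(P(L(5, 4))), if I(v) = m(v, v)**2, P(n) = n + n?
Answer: -444287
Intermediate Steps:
P(n) = 2*n
m(l, Y) = 6 + Y*l (m(l, Y) = 6 + l*Y = 6 + Y*l)
I(v) = (6 + v**2)**2 (I(v) = (6 + v*v)**2 = (6 + v**2)**2)
-433051 - I(P(L(5, 4))) = -433051 - (6 + (2*5)**2)**2 = -433051 - (6 + 10**2)**2 = -433051 - (6 + 100)**2 = -433051 - 1*106**2 = -433051 - 1*11236 = -433051 - 11236 = -444287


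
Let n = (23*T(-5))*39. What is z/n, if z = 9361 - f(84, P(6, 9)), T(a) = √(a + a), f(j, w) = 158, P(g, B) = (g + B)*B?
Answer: -9203*I*√10/8970 ≈ -3.2444*I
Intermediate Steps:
P(g, B) = B*(B + g) (P(g, B) = (B + g)*B = B*(B + g))
T(a) = √2*√a (T(a) = √(2*a) = √2*√a)
n = 897*I*√10 (n = (23*(√2*√(-5)))*39 = (23*(√2*(I*√5)))*39 = (23*(I*√10))*39 = (23*I*√10)*39 = 897*I*√10 ≈ 2836.6*I)
z = 9203 (z = 9361 - 1*158 = 9361 - 158 = 9203)
z/n = 9203/((897*I*√10)) = 9203*(-I*√10/8970) = -9203*I*√10/8970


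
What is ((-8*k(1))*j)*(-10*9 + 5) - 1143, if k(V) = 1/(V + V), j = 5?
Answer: 557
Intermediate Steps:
k(V) = 1/(2*V)
((-8*k(1))*j)*(-10*9 + 5) - 1143 = (-4/1*5)*(-10*9 + 5) - 1143 = (-4*5)*(-90 + 5) - 1143 = (-8*½*5)*(-85) - 1143 = -4*5*(-85) - 1143 = -20*(-85) - 1143 = 1700 - 1143 = 557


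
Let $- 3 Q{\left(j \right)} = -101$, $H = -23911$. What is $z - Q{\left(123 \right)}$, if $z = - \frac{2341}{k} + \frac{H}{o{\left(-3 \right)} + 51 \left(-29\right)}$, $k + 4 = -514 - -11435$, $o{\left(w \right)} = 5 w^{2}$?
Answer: $- \frac{89790511}{5218326} \approx -17.207$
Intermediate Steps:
$Q{\left(j \right)} = \frac{101}{3}$ ($Q{\left(j \right)} = \left(- \frac{1}{3}\right) \left(-101\right) = \frac{101}{3}$)
$k = 10917$ ($k = -4 - -10921 = -4 + \left(-514 + 11435\right) = -4 + 10921 = 10917$)
$z = \frac{85893131}{5218326}$ ($z = - \frac{2341}{10917} - \frac{23911}{5 \left(-3\right)^{2} + 51 \left(-29\right)} = \left(-2341\right) \frac{1}{10917} - \frac{23911}{5 \cdot 9 - 1479} = - \frac{2341}{10917} - \frac{23911}{45 - 1479} = - \frac{2341}{10917} - \frac{23911}{-1434} = - \frac{2341}{10917} - - \frac{23911}{1434} = - \frac{2341}{10917} + \frac{23911}{1434} = \frac{85893131}{5218326} \approx 16.46$)
$z - Q{\left(123 \right)} = \frac{85893131}{5218326} - \frac{101}{3} = - \frac{89790511}{5218326}$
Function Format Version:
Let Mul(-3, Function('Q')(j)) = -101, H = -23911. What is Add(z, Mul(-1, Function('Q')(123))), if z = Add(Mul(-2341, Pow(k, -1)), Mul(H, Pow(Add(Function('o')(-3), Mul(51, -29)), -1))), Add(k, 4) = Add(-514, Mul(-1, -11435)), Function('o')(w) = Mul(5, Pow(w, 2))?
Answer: Rational(-89790511, 5218326) ≈ -17.207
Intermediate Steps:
Function('Q')(j) = Rational(101, 3) (Function('Q')(j) = Mul(Rational(-1, 3), -101) = Rational(101, 3))
k = 10917 (k = Add(-4, Add(-514, Mul(-1, -11435))) = Add(-4, Add(-514, 11435)) = Add(-4, 10921) = 10917)
z = Rational(85893131, 5218326) (z = Add(Mul(-2341, Pow(10917, -1)), Mul(-23911, Pow(Add(Mul(5, Pow(-3, 2)), Mul(51, -29)), -1))) = Add(Mul(-2341, Rational(1, 10917)), Mul(-23911, Pow(Add(Mul(5, 9), -1479), -1))) = Add(Rational(-2341, 10917), Mul(-23911, Pow(Add(45, -1479), -1))) = Add(Rational(-2341, 10917), Mul(-23911, Pow(-1434, -1))) = Add(Rational(-2341, 10917), Mul(-23911, Rational(-1, 1434))) = Add(Rational(-2341, 10917), Rational(23911, 1434)) = Rational(85893131, 5218326) ≈ 16.460)
Add(z, Mul(-1, Function('Q')(123))) = Add(Rational(85893131, 5218326), Mul(-1, Rational(101, 3))) = Add(Rational(85893131, 5218326), Rational(-101, 3)) = Rational(-89790511, 5218326)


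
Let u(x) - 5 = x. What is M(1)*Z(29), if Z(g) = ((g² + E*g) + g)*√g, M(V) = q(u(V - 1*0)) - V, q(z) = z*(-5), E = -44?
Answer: 12586*√29 ≈ 67778.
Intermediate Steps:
u(x) = 5 + x
q(z) = -5*z
M(V) = -25 - 6*V (M(V) = -5*(5 + (V - 1*0)) - V = -5*(5 + (V + 0)) - V = -5*(5 + V) - V = (-25 - 5*V) - V = -25 - 6*V)
Z(g) = √g*(g² - 43*g) (Z(g) = ((g² - 44*g) + g)*√g = (g² - 43*g)*√g = √g*(g² - 43*g))
M(1)*Z(29) = (-25 - 6*1)*(29^(3/2)*(-43 + 29)) = (-25 - 6)*((29*√29)*(-14)) = -(-12586)*√29 = 12586*√29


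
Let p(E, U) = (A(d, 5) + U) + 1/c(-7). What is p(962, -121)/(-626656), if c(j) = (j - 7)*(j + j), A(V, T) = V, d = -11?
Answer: 25871/122824576 ≈ 0.00021063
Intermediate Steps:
c(j) = 2*j*(-7 + j) (c(j) = (-7 + j)*(2*j) = 2*j*(-7 + j))
p(E, U) = -2155/196 + U (p(E, U) = (-11 + U) + 1/(2*(-7)*(-7 - 7)) = (-11 + U) + 1/(2*(-7)*(-14)) = (-11 + U) + 1/196 = -2155/196 + U)
p(962, -121)/(-626656) = (-2155/196 - 121)/(-626656) = -25871/196*(-1/626656) = 25871/122824576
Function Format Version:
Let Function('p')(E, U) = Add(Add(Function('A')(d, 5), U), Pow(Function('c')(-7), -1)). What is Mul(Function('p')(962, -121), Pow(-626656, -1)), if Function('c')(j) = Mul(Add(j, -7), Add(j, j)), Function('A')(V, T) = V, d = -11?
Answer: Rational(25871, 122824576) ≈ 0.00021063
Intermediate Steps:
Function('c')(j) = Mul(2, j, Add(-7, j)) (Function('c')(j) = Mul(Add(-7, j), Mul(2, j)) = Mul(2, j, Add(-7, j)))
Function('p')(E, U) = Add(Rational(-2155, 196), U) (Function('p')(E, U) = Add(Add(-11, U), Pow(Mul(2, -7, Add(-7, -7)), -1)) = Add(Add(-11, U), Pow(Mul(2, -7, -14), -1)) = Add(Add(-11, U), Pow(196, -1)) = Add(Add(-11, U), Rational(1, 196)) = Add(Rational(-2155, 196), U))
Mul(Function('p')(962, -121), Pow(-626656, -1)) = Mul(Add(Rational(-2155, 196), -121), Pow(-626656, -1)) = Mul(Rational(-25871, 196), Rational(-1, 626656)) = Rational(25871, 122824576)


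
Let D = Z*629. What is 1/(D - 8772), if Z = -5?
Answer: -1/11917 ≈ -8.3914e-5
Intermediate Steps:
D = -3145 (D = -5*629 = -3145)
1/(D - 8772) = 1/(-3145 - 8772) = 1/(-11917) = -1/11917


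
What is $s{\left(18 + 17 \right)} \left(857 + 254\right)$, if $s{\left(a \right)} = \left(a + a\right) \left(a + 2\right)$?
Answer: $2877490$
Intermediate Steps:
$s{\left(a \right)} = 2 a \left(2 + a\right)$
$s{\left(18 + 17 \right)} \left(857 + 254\right) = 2 \left(18 + 17\right) \left(2 + \left(18 + 17\right)\right) \left(857 + 254\right) = 2 \cdot 35 \left(2 + 35\right) 1111 = 2 \cdot 35 \cdot 37 \cdot 1111 = 2590 \cdot 1111 = 2877490$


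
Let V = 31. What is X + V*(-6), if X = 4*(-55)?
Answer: -406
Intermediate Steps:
X = -220
X + V*(-6) = -220 + 31*(-6) = -220 - 186 = -406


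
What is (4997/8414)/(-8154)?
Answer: -4997/68607756 ≈ -7.2834e-5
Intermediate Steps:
(4997/8414)/(-8154) = (4997*(1/8414))*(-1/8154) = (4997/8414)*(-1/8154) = -4997/68607756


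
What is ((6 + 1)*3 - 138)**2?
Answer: 13689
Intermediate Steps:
((6 + 1)*3 - 138)**2 = (7*3 - 138)**2 = (21 - 138)**2 = (-117)**2 = 13689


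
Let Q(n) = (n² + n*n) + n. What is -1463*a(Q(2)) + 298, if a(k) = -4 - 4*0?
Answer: 6150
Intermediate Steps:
Q(n) = n + 2*n² (Q(n) = (n² + n²) + n = 2*n² + n = n + 2*n²)
a(k) = -4 (a(k) = -4 + 0 = -4)
-1463*a(Q(2)) + 298 = -1463*(-4) + 298 = 5852 + 298 = 6150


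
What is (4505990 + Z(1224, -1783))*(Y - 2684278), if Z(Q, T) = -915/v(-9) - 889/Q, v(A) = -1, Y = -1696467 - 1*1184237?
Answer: -5116491596400007/204 ≈ -2.5081e+13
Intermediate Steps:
Y = -2880704 (Y = -1696467 - 1184237 = -2880704)
Z(Q, T) = 915 - 889/Q (Z(Q, T) = -915/(-1) - 889/Q = -915*(-1) - 889/Q = 915 - 889/Q)
(4505990 + Z(1224, -1783))*(Y - 2684278) = (4505990 + (915 - 889/1224))*(-2880704 - 2684278) = (4505990 + (915 - 889*1/1224))*(-5564982) = (4505990 + (915 - 889/1224))*(-5564982) = (4505990 + 1119071/1224)*(-5564982) = (5516450831/1224)*(-5564982) = -5116491596400007/204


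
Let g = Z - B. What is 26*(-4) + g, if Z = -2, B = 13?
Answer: -119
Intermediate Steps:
g = -15 (g = -2 - 1*13 = -2 - 13 = -15)
26*(-4) + g = 26*(-4) - 15 = -104 - 15 = -119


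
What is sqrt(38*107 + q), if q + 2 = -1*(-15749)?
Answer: sqrt(19813) ≈ 140.76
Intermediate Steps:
q = 15747 (q = -2 - 1*(-15749) = -2 + 15749 = 15747)
sqrt(38*107 + q) = sqrt(38*107 + 15747) = sqrt(4066 + 15747) = sqrt(19813)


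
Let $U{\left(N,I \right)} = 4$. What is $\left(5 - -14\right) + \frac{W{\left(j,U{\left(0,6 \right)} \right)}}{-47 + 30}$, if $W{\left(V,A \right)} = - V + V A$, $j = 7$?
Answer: $\frac{302}{17} \approx 17.765$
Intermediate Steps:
$W{\left(V,A \right)} = - V + A V$
$\left(5 - -14\right) + \frac{W{\left(j,U{\left(0,6 \right)} \right)}}{-47 + 30} = \left(5 - -14\right) + \frac{7 \left(-1 + 4\right)}{-47 + 30} = \left(5 + 14\right) + \frac{7 \cdot 3}{-17} = 19 - \frac{21}{17} = \frac{302}{17}$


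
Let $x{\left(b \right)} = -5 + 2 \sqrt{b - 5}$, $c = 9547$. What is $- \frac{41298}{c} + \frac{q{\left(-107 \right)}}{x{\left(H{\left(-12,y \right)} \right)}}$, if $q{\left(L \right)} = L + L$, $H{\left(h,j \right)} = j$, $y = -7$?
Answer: $\frac{7200536}{696931} + \frac{856 i \sqrt{3}}{73} \approx 10.332 + 20.31 i$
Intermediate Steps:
$q{\left(L \right)} = 2 L$
$x{\left(b \right)} = -5 + 2 \sqrt{-5 + b}$
$- \frac{41298}{c} + \frac{q{\left(-107 \right)}}{x{\left(H{\left(-12,y \right)} \right)}} = - \frac{41298}{9547} + \frac{2 \left(-107\right)}{-5 + 2 \sqrt{-5 - 7}} = \left(-41298\right) \frac{1}{9547} - \frac{214}{-5 + 2 \sqrt{-12}} = - \frac{41298}{9547} - \frac{214}{-5 + 2 \cdot 2 i \sqrt{3}} = - \frac{41298}{9547} - \frac{214}{-5 + 4 i \sqrt{3}}$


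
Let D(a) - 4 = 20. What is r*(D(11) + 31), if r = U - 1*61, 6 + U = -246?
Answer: -17215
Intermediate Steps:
U = -252 (U = -6 - 246 = -252)
D(a) = 24 (D(a) = 4 + 20 = 24)
r = -313 (r = -252 - 1*61 = -252 - 61 = -313)
r*(D(11) + 31) = -313*(24 + 31) = -313*55 = -17215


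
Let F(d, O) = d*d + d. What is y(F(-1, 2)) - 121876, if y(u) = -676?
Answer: -122552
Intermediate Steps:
F(d, O) = d + d² (F(d, O) = d² + d = d + d²)
y(F(-1, 2)) - 121876 = -676 - 121876 = -122552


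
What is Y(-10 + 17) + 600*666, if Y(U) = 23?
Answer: 399623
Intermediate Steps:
Y(-10 + 17) + 600*666 = 23 + 600*666 = 23 + 399600 = 399623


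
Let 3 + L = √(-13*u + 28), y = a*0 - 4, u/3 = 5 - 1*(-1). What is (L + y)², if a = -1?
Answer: (7 - I*√206)² ≈ -157.0 - 200.94*I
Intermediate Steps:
u = 18 (u = 3*(5 - 1*(-1)) = 3*(5 + 1) = 3*6 = 18)
y = -4 (y = -1*0 - 4 = 0 - 4 = -4)
L = -3 + I*√206 (L = -3 + √(-13*18 + 28) = -3 + √(-234 + 28) = -3 + √(-206) = -3 + I*√206 ≈ -3.0 + 14.353*I)
(L + y)² = ((-3 + I*√206) - 4)² = (-7 + I*√206)²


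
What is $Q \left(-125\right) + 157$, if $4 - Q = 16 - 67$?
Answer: $-6718$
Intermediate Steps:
$Q = 55$ ($Q = 4 - \left(16 - 67\right) = 4 - -51 = 4 + 51 = 55$)
$Q \left(-125\right) + 157 = 55 \left(-125\right) + 157 = -6875 + 157 = -6718$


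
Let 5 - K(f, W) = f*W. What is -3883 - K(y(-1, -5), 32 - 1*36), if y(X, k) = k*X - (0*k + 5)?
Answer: -3888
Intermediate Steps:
y(X, k) = -5 + X*k (y(X, k) = X*k - (0 + 5) = X*k - 1*5 = X*k - 5 = -5 + X*k)
K(f, W) = 5 - W*f (K(f, W) = 5 - f*W = 5 - W*f)
-3883 - K(y(-1, -5), 32 - 1*36) = -3883 - (5 - (32 - 1*36)*(-5 - 1*(-5))) = -3883 - (5 - (32 - 36)*(-5 + 5)) = -3883 - (5 - 1*(-4)*0) = -3883 - (5 + 0) = -3883 - 1*5 = -3883 - 5 = -3888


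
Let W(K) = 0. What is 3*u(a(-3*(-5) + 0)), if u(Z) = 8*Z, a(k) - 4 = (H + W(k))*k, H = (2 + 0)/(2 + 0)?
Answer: 456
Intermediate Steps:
H = 1 (H = 2/2 = 2*(1/2) = 1)
a(k) = 4 + k (a(k) = 4 + (1 + 0)*k = 4 + 1*k = 4 + k)
3*u(a(-3*(-5) + 0)) = 3*(8*(4 + (-3*(-5) + 0))) = 3*(8*(4 + (15 + 0))) = 3*(8*(4 + 15)) = 3*(8*19) = 3*152 = 456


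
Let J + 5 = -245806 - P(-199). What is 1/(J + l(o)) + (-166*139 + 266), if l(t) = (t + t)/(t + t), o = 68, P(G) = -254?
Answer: -5600641249/245556 ≈ -22808.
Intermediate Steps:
l(t) = 1 (l(t) = (2*t)/((2*t)) = (2*t)*(1/(2*t)) = 1)
J = -245557 (J = -5 + (-245806 - 1*(-254)) = -5 + (-245806 + 254) = -5 - 245552 = -245557)
1/(J + l(o)) + (-166*139 + 266) = 1/(-245557 + 1) + (-166*139 + 266) = 1/(-245556) + (-23074 + 266) = -1/245556 - 22808 = -5600641249/245556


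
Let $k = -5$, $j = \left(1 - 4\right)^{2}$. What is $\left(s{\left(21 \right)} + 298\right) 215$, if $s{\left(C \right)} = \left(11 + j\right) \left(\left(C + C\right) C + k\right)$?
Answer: $3835170$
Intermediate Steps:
$j = 9$ ($j = \left(-3\right)^{2} = 9$)
$s{\left(C \right)} = -100 + 40 C^{2}$ ($s{\left(C \right)} = \left(11 + 9\right) \left(\left(C + C\right) C - 5\right) = 20 \left(2 C C - 5\right) = 20 \left(2 C^{2} - 5\right) = 20 \left(-5 + 2 C^{2}\right) = -100 + 40 C^{2}$)
$\left(s{\left(21 \right)} + 298\right) 215 = \left(\left(-100 + 40 \cdot 21^{2}\right) + 298\right) 215 = \left(\left(-100 + 40 \cdot 441\right) + 298\right) 215 = \left(\left(-100 + 17640\right) + 298\right) 215 = \left(17540 + 298\right) 215 = 17838 \cdot 215 = 3835170$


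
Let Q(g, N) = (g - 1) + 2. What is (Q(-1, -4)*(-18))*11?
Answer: 0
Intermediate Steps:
Q(g, N) = 1 + g (Q(g, N) = (-1 + g) + 2 = 1 + g)
(Q(-1, -4)*(-18))*11 = ((1 - 1)*(-18))*11 = (0*(-18))*11 = 0*11 = 0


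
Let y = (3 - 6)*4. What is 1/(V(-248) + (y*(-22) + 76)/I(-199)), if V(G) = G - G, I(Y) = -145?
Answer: -29/68 ≈ -0.42647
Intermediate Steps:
y = -12 (y = -3*4 = -12)
V(G) = 0
1/(V(-248) + (y*(-22) + 76)/I(-199)) = 1/(0 + (-12*(-22) + 76)/(-145)) = 1/(0 + (264 + 76)*(-1/145)) = 1/(0 + 340*(-1/145)) = 1/(0 - 68/29) = 1/(-68/29) = -29/68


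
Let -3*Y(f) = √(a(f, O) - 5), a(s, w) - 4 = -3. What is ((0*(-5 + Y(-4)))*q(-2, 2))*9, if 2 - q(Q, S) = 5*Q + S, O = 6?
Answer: 0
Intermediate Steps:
q(Q, S) = 2 - S - 5*Q (q(Q, S) = 2 - (5*Q + S) = 2 - (S + 5*Q) = 2 + (-S - 5*Q) = 2 - S - 5*Q)
a(s, w) = 1 (a(s, w) = 4 - 3 = 1)
Y(f) = -2*I/3 (Y(f) = -√(1 - 5)/3 = -2*I/3)
((0*(-5 + Y(-4)))*q(-2, 2))*9 = ((0*(-5 - 2*I/3))*(2 - 1*2 - 5*(-2)))*9 = (0*(2 - 2 + 10))*9 = (0*10)*9 = 0*9 = 0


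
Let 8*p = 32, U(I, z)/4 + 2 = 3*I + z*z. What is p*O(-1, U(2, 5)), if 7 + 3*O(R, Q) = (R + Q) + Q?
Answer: 896/3 ≈ 298.67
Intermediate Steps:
U(I, z) = -8 + 4*z**2 + 12*I (U(I, z) = -8 + 4*(3*I + z*z) = -8 + 4*(3*I + z**2) = -8 + 4*(z**2 + 3*I) = -8 + (4*z**2 + 12*I) = -8 + 4*z**2 + 12*I)
p = 4 (p = (1/8)*32 = 4)
O(R, Q) = -7/3 + R/3 + 2*Q/3 (O(R, Q) = -7/3 + ((R + Q) + Q)/3 = -7/3 + ((Q + R) + Q)/3 = -7/3 + (R + 2*Q)/3 = -7/3 + (R/3 + 2*Q/3) = -7/3 + R/3 + 2*Q/3)
p*O(-1, U(2, 5)) = 4*(-7/3 + (1/3)*(-1) + 2*(-8 + 4*5**2 + 12*2)/3) = 4*(-7/3 - 1/3 + 2*(-8 + 4*25 + 24)/3) = 4*(-7/3 - 1/3 + 2*(-8 + 100 + 24)/3) = 4*(-7/3 - 1/3 + (2/3)*116) = 4*(-7/3 - 1/3 + 232/3) = 4*(224/3) = 896/3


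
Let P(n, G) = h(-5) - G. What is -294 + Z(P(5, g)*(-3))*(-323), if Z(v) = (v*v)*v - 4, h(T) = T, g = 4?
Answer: -6356611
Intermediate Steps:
P(n, G) = -5 - G
Z(v) = -4 + v**3 (Z(v) = v**2*v - 4 = v**3 - 4 = -4 + v**3)
-294 + Z(P(5, g)*(-3))*(-323) = -294 + (-4 + ((-5 - 1*4)*(-3))**3)*(-323) = -294 + (-4 + ((-5 - 4)*(-3))**3)*(-323) = -294 + (-4 + (-9*(-3))**3)*(-323) = -294 + (-4 + 27**3)*(-323) = -294 + (-4 + 19683)*(-323) = -294 + 19679*(-323) = -294 - 6356317 = -6356611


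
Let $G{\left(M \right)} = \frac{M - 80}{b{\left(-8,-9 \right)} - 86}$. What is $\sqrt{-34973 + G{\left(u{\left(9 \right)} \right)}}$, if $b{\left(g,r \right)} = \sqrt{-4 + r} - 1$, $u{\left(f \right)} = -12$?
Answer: $\sqrt{\frac{3042559 - 34973 i \sqrt{13}}{-87 + i \sqrt{13}}} \approx 0.0001 + 187.01 i$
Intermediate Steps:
$b{\left(g,r \right)} = -1 + \sqrt{-4 + r}$
$G{\left(M \right)} = \frac{-80 + M}{-87 + i \sqrt{13}}$ ($G{\left(M \right)} = \frac{M - 80}{\left(-1 + \sqrt{-4 - 9}\right) - 86} = \frac{-80 + M}{\left(-1 + \sqrt{-13}\right) - 86} = \frac{-80 + M}{\left(-1 + i \sqrt{13}\right) - 86} = \frac{-80 + M}{-87 + i \sqrt{13}}$)
$\sqrt{-34973 + G{\left(u{\left(9 \right)} \right)}} = \sqrt{-34973 - \frac{-80 - 12}{87 - i \sqrt{13}}} = \sqrt{-34973 - \frac{1}{87 - i \sqrt{13}} \left(-92\right)} = \sqrt{-34973 + \frac{92}{87 - i \sqrt{13}}}$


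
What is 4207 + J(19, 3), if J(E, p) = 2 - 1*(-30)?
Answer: 4239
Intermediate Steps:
J(E, p) = 32 (J(E, p) = 2 + 30 = 32)
4207 + J(19, 3) = 4207 + 32 = 4239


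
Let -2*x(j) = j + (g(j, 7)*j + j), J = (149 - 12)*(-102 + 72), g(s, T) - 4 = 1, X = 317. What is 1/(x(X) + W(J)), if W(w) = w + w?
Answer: -2/18659 ≈ -0.00010719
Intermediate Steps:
g(s, T) = 5 (g(s, T) = 4 + 1 = 5)
J = -4110 (J = 137*(-30) = -4110)
W(w) = 2*w
x(j) = -7*j/2 (x(j) = -(j + (5*j + j))/2 = -(j + 6*j)/2 = -7*j/2)
1/(x(X) + W(J)) = 1/(-7/2*317 + 2*(-4110)) = 1/(-2219/2 - 8220) = 1/(-18659/2) = -2/18659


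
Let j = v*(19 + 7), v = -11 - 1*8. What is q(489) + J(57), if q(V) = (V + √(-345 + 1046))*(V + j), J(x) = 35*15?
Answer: -1920 - 5*√701 ≈ -2052.4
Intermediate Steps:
v = -19 (v = -11 - 8 = -19)
j = -494 (j = -19*(19 + 7) = -19*26 = -494)
J(x) = 525
q(V) = (-494 + V)*(V + √701) (q(V) = (V + √(-345 + 1046))*(V - 494) = (V + √701)*(-494 + V) = (-494 + V)*(V + √701))
q(489) + J(57) = (489² - 494*489 - 494*√701 + 489*√701) + 525 = (239121 - 241566 - 494*√701 + 489*√701) + 525 = (-2445 - 5*√701) + 525 = -1920 - 5*√701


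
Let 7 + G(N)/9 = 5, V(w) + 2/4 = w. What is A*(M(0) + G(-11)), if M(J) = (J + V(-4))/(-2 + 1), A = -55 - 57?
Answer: 1512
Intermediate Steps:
V(w) = -½ + w
G(N) = -18 (G(N) = -63 + 9*5 = -63 + 45 = -18)
A = -112
M(J) = 9/2 - J (M(J) = (J + (-½ - 4))/(-2 + 1) = (J - 9/2)/(-1) = (-9/2 + J)*(-1) = 9/2 - J)
A*(M(0) + G(-11)) = -112*((9/2 - 1*0) - 18) = -112*((9/2 + 0) - 18) = -112*(9/2 - 18) = -112*(-27/2) = 1512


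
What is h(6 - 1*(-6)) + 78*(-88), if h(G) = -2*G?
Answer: -6888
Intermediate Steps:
h(6 - 1*(-6)) + 78*(-88) = -2*(6 - 1*(-6)) + 78*(-88) = -2*(6 + 6) - 6864 = -2*12 - 6864 = -24 - 6864 = -6888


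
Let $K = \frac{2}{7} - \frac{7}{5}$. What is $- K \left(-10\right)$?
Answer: $- \frac{78}{7} \approx -11.143$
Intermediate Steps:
$K = - \frac{39}{35}$ ($K = 2 \cdot \frac{1}{7} - \frac{7}{5} = \frac{2}{7} - \frac{7}{5} = - \frac{39}{35} \approx -1.1143$)
$- K \left(-10\right) = \left(-1\right) \left(- \frac{39}{35}\right) \left(-10\right) = \frac{39}{35} \left(-10\right) = - \frac{78}{7}$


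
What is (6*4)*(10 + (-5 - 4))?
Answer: 24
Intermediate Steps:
(6*4)*(10 + (-5 - 4)) = 24*(10 - 9) = 24*1 = 24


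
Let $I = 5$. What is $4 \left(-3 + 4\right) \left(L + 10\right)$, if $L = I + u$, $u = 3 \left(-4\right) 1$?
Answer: $12$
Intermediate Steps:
$u = -12$ ($u = \left(-12\right) 1 = -12$)
$L = -7$ ($L = 5 - 12 = -7$)
$4 \left(-3 + 4\right) \left(L + 10\right) = 4 \left(-3 + 4\right) \left(-7 + 10\right) = 4 \cdot 1 \cdot 3 = 4 \cdot 3 = 12$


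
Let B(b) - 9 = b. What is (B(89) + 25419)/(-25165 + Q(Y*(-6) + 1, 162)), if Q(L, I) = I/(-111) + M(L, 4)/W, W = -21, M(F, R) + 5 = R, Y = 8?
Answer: -19826709/19554302 ≈ -1.0139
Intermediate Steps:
M(F, R) = -5 + R
B(b) = 9 + b
Q(L, I) = 1/21 - I/111 (Q(L, I) = I/(-111) + (-5 + 4)/(-21) = I*(-1/111) - 1*(-1/21) = -I/111 + 1/21 = 1/21 - I/111)
(B(89) + 25419)/(-25165 + Q(Y*(-6) + 1, 162)) = ((9 + 89) + 25419)/(-25165 + (1/21 - 1/111*162)) = (98 + 25419)/(-25165 + (1/21 - 54/37)) = 25517/(-25165 - 1097/777) = 25517/(-19554302/777) = 25517*(-777/19554302) = -19826709/19554302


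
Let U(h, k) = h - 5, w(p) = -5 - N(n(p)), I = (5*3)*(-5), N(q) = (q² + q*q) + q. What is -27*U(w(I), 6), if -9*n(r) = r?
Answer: 4245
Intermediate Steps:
n(r) = -r/9
N(q) = q + 2*q² (N(q) = (q² + q²) + q = 2*q² + q = q + 2*q²)
I = -75 (I = 15*(-5) = -75)
w(p) = -5 + p*(1 - 2*p/9)/9 (w(p) = -5 - (-p/9)*(1 + 2*(-p/9)) = -5 - (-p/9)*(1 - 2*p/9) = -5 - (-1)*p*(1 - 2*p/9)/9 = -5 + p*(1 - 2*p/9)/9)
U(h, k) = -5 + h
-27*U(w(I), 6) = -27*(-5 + (-5 + (1/81)*(-75)*(9 - 2*(-75)))) = -27*(-5 + (-5 + (1/81)*(-75)*(9 + 150))) = -27*(-5 + (-5 + (1/81)*(-75)*159)) = -27*(-5 + (-5 - 1325/9)) = -27*(-5 - 1370/9) = -27*(-1415/9) = 4245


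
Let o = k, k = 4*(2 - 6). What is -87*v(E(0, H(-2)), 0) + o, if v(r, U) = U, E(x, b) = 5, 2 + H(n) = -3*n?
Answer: -16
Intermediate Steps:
H(n) = -2 - 3*n
k = -16 (k = 4*(-4) = -16)
o = -16
-87*v(E(0, H(-2)), 0) + o = -87*0 - 16 = 0 - 16 = -16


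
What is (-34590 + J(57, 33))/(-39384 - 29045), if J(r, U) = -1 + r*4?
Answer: 34363/68429 ≈ 0.50217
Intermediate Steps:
J(r, U) = -1 + 4*r
(-34590 + J(57, 33))/(-39384 - 29045) = (-34590 + (-1 + 4*57))/(-39384 - 29045) = (-34590 + (-1 + 228))/(-68429) = (-34590 + 227)*(-1/68429) = -34363*(-1/68429) = 34363/68429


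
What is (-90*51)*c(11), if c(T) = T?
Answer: -50490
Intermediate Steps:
(-90*51)*c(11) = -90*51*11 = -4590*11 = -50490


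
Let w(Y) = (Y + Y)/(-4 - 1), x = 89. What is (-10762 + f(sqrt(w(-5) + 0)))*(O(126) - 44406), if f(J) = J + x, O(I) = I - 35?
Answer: 472973995 - 44315*sqrt(2) ≈ 4.7291e+8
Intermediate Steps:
w(Y) = -2*Y/5 (w(Y) = (2*Y)/(-5) = (2*Y)*(-1/5) = -2*Y/5)
O(I) = -35 + I
f(J) = 89 + J (f(J) = J + 89 = 89 + J)
(-10762 + f(sqrt(w(-5) + 0)))*(O(126) - 44406) = (-10762 + (89 + sqrt(-2/5*(-5) + 0)))*((-35 + 126) - 44406) = (-10762 + (89 + sqrt(2 + 0)))*(91 - 44406) = (-10762 + (89 + sqrt(2)))*(-44315) = (-10673 + sqrt(2))*(-44315) = 472973995 - 44315*sqrt(2)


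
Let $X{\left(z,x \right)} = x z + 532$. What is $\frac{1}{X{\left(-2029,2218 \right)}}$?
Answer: $- \frac{1}{4499790} \approx -2.2223 \cdot 10^{-7}$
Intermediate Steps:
$X{\left(z,x \right)} = 532 + x z$
$\frac{1}{X{\left(-2029,2218 \right)}} = \frac{1}{532 + 2218 \left(-2029\right)} = \frac{1}{532 - 4500322} = \frac{1}{-4499790} = - \frac{1}{4499790}$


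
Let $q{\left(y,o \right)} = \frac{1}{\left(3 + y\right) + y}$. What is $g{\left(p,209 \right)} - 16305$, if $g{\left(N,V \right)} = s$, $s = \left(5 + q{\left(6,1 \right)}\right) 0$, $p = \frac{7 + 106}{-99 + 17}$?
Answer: $-16305$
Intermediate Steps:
$q{\left(y,o \right)} = \frac{1}{3 + 2 y}$
$p = - \frac{113}{82}$ ($p = \frac{113}{-82} = 113 \left(- \frac{1}{82}\right) = - \frac{113}{82} \approx -1.378$)
$s = 0$ ($s = \left(5 + \frac{1}{3 + 2 \cdot 6}\right) 0 = \left(5 + \frac{1}{3 + 12}\right) 0 = \left(5 + \frac{1}{15}\right) 0 = \frac{76}{15} \cdot 0 = 0$)
$g{\left(N,V \right)} = 0$
$g{\left(p,209 \right)} - 16305 = 0 - 16305 = -16305$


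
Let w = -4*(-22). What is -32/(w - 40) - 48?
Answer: -146/3 ≈ -48.667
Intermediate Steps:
w = 88
-32/(w - 40) - 48 = -32/(88 - 40) - 48 = -32/48 - 48 = (1/48)*(-32) - 48 = -⅔ - 48 = -146/3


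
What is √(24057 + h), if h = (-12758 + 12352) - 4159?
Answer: 2*√4873 ≈ 139.61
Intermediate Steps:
h = -4565 (h = -406 - 4159 = -4565)
√(24057 + h) = √(24057 - 4565) = √19492 = 2*√4873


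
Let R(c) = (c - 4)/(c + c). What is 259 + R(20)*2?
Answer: 1299/5 ≈ 259.80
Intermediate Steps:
R(c) = (-4 + c)/(2*c) (R(c) = (-4 + c)/((2*c)) = (-4 + c)*(1/(2*c)) = (-4 + c)/(2*c))
259 + R(20)*2 = 259 + ((½)*(-4 + 20)/20)*2 = 259 + ((½)*(1/20)*16)*2 = 259 + (⅖)*2 = 259 + ⅘ = 1299/5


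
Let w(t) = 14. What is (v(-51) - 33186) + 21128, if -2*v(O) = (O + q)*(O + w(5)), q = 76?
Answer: -23191/2 ≈ -11596.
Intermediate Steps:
v(O) = -(14 + O)*(76 + O)/2 (v(O) = -(O + 76)*(O + 14)/2 = -(76 + O)*(14 + O)/2 = -(14 + O)*(76 + O)/2)
(v(-51) - 33186) + 21128 = ((-532 - 45*(-51) - ½*(-51)²) - 33186) + 21128 = ((-532 + 2295 - ½*2601) - 33186) + 21128 = ((-532 + 2295 - 2601/2) - 33186) + 21128 = (925/2 - 33186) + 21128 = -65447/2 + 21128 = -23191/2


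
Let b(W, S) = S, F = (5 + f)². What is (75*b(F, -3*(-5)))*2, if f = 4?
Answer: 2250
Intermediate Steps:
F = 81 (F = (5 + 4)² = 9² = 81)
(75*b(F, -3*(-5)))*2 = (75*(-3*(-5)))*2 = (75*15)*2 = 1125*2 = 2250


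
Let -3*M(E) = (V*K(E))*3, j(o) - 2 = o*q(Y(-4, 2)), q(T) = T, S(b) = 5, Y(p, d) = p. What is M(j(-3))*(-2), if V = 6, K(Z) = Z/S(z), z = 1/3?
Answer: 168/5 ≈ 33.600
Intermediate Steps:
z = ⅓ ≈ 0.33333
K(Z) = Z/5
j(o) = 2 - 4*o (j(o) = 2 + o*(-4) = 2 - 4*o)
M(E) = -6*E/5 (M(E) = -6*(E/5)*3/3 = -6*E/5*3/3 = -6*E/5)
M(j(-3))*(-2) = -6*(2 - 4*(-3))/5*(-2) = -6*(2 + 12)/5*(-2) = -6/5*14*(-2) = -84/5*(-2) = 168/5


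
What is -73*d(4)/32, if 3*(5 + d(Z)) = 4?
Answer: 803/96 ≈ 8.3646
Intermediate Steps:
d(Z) = -11/3 (d(Z) = -5 + (⅓)*4 = -5 + 4/3 = -11/3)
-73*d(4)/32 = -73*(-11/3)/32 = (803/3)*(1/32) = 803/96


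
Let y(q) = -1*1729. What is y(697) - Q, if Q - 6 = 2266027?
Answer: -2267762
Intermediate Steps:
Q = 2266033 (Q = 6 + 2266027 = 2266033)
y(q) = -1729
y(697) - Q = -1729 - 1*2266033 = -1729 - 2266033 = -2267762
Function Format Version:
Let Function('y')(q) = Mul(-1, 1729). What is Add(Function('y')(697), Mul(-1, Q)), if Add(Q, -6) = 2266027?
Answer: -2267762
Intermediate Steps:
Q = 2266033 (Q = Add(6, 2266027) = 2266033)
Function('y')(q) = -1729
Add(Function('y')(697), Mul(-1, Q)) = Add(-1729, Mul(-1, 2266033)) = Add(-1729, -2266033) = -2267762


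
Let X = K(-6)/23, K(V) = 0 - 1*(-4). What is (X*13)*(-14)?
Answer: -728/23 ≈ -31.652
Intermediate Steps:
K(V) = 4 (K(V) = 0 + 4 = 4)
X = 4/23 ≈ 0.17391
(X*13)*(-14) = ((4/23)*13)*(-14) = (52/23)*(-14) = -728/23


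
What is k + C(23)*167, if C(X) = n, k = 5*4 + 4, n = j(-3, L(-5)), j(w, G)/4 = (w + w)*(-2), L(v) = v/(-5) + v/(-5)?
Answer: 8040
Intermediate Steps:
L(v) = -2*v/5 (L(v) = v*(-1/5) + v*(-1/5) = -v/5 - v/5 = -2*v/5)
j(w, G) = -16*w (j(w, G) = 4*((w + w)*(-2)) = 4*((2*w)*(-2)) = 4*(-4*w) = -16*w)
n = 48 (n = -16*(-3) = 48)
k = 24 (k = 20 + 4 = 24)
C(X) = 48
k + C(23)*167 = 24 + 48*167 = 24 + 8016 = 8040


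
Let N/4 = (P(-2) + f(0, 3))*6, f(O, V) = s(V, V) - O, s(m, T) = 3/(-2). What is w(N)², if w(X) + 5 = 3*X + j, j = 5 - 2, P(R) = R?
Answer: 64516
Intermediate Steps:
s(m, T) = -3/2 (s(m, T) = 3*(-½) = -3/2)
j = 3
f(O, V) = -3/2 - O
N = -84 (N = 4*((-2 + (-3/2 - 1*0))*6) = 4*((-2 + (-3/2 + 0))*6) = 4*((-2 - 3/2)*6) = 4*(-7/2*6) = 4*(-21) = -84)
w(X) = -2 + 3*X (w(X) = -5 + (3*X + 3) = -5 + (3 + 3*X) = -2 + 3*X)
w(N)² = (-2 + 3*(-84))² = (-2 - 252)² = (-254)² = 64516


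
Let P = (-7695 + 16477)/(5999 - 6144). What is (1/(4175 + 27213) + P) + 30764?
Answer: 139739313369/4551260 ≈ 30703.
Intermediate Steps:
P = -8782/145 (P = 8782/(-145) = 8782*(-1/145) = -8782/145 ≈ -60.565)
(1/(4175 + 27213) + P) + 30764 = (1/(4175 + 27213) - 8782/145) + 30764 = (1/31388 - 8782/145) + 30764 = -275649271/4551260 + 30764 = 139739313369/4551260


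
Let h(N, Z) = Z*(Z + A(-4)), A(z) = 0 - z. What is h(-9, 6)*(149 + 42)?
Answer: 11460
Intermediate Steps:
A(z) = -z
h(N, Z) = Z*(4 + Z) (h(N, Z) = Z*(Z - 1*(-4)) = Z*(Z + 4) = Z*(4 + Z))
h(-9, 6)*(149 + 42) = (6*(4 + 6))*(149 + 42) = (6*10)*191 = 60*191 = 11460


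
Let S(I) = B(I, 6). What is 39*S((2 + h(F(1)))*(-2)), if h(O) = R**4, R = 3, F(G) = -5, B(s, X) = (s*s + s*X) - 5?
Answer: 1035645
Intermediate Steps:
B(s, X) = -5 + s**2 + X*s (B(s, X) = (s**2 + X*s) - 5 = -5 + s**2 + X*s)
h(O) = 81 (h(O) = 3**4 = 81)
S(I) = -5 + I**2 + 6*I
39*S((2 + h(F(1)))*(-2)) = 39*(-5 + ((2 + 81)*(-2))**2 + 6*((2 + 81)*(-2))) = 39*(-5 + (83*(-2))**2 + 6*(83*(-2))) = 39*(-5 + (-166)**2 + 6*(-166)) = 39*(-5 + 27556 - 996) = 39*26555 = 1035645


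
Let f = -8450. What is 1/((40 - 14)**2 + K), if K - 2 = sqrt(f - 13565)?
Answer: 678/481699 - I*sqrt(22015)/481699 ≈ 0.0014075 - 0.00030802*I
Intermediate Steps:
K = 2 + I*sqrt(22015) (K = 2 + sqrt(-8450 - 13565) = 2 + sqrt(-22015) = 2 + I*sqrt(22015) ≈ 2.0 + 148.37*I)
1/((40 - 14)**2 + K) = 1/((40 - 14)**2 + (2 + I*sqrt(22015))) = 1/(26**2 + (2 + I*sqrt(22015))) = 1/(676 + (2 + I*sqrt(22015))) = 1/(678 + I*sqrt(22015))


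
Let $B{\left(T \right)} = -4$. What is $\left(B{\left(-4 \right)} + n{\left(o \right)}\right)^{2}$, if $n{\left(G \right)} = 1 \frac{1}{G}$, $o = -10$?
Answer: $\frac{1681}{100} \approx 16.81$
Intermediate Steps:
$n{\left(G \right)} = \frac{1}{G}$
$\left(B{\left(-4 \right)} + n{\left(o \right)}\right)^{2} = \left(-4 + \frac{1}{-10}\right)^{2} = \left(-4 - \frac{1}{10}\right)^{2} = \left(- \frac{41}{10}\right)^{2} = \frac{1681}{100}$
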